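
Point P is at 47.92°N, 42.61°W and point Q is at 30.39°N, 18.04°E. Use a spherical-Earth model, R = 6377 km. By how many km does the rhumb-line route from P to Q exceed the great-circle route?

111 km

Great circle: cos σ = sin φ₁ sin φ₂ + cos φ₁ cos φ₂ cos Δλ,  σ = 0.8516 rad → d_gc = 5430.3 km
Rhumb line: Δψ = -0.3982, q = Δφ/Δψ = 0.7683, d_rh = R√(Δφ²+q²Δλ²) = 5541.4 km
Excess = 5541.4 − 5430.3 = 111.1 ≈ 111 km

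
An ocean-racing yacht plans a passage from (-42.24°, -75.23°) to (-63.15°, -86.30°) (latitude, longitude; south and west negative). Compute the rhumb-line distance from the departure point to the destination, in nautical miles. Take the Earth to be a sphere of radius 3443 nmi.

Δψ = ln[tan(π/4+φ₂/2)/tan(π/4+φ₁/2)] = -0.6178;  Δφ = -0.3649 rad,  Δλ = -0.1932 rad
q = Δφ/Δψ = 0.5908
d = R·√(Δφ² + q²Δλ²) = 3443·0.38238 = 1317 nmi

1317 nmi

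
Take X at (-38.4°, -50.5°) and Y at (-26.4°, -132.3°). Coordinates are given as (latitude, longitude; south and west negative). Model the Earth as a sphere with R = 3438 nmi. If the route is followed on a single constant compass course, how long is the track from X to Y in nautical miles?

4193 nmi

Rhumb course C = atan2(Δλ, Δψ) with Δψ = ln[tan(π/4+φ₂/2)/tan(π/4+φ₁/2)] = +0.2489, Δλ = -1.4277 → C = 279.89°
d = R·|Δφ| / |cos C| = 3438·0.20944 / 0.17173 = 4193 nmi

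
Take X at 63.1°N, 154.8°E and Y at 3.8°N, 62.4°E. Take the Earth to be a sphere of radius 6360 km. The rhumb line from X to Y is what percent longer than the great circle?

Great circle: σ = 1.5306 rad → d_gc = Rσ = 9734.5 km
Rhumb: Δφ = -1.0350, Δλ = -1.6127, Δψ = -1.3643, q = Δφ/Δψ = 0.7586 → d_rh = R√(Δφ²+q²Δλ²) = 10191.9 km
Excess = (10191.9 − 9734.5) / 9734.5 = 457.4 / 9734.5 = 4.70% ≈ 4.7%

4.7%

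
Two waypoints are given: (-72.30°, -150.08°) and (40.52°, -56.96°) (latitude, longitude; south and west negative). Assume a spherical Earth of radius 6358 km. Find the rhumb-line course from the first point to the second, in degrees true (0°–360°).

31.7°

Meridional parts: M(φ₁)=-1.8598, M(φ₂)=+0.7748 → ΔM = +2.6346;  Δλ = +1.6253 rad
tan C = Δλ / ΔM = +0.6169 → C = 31.67°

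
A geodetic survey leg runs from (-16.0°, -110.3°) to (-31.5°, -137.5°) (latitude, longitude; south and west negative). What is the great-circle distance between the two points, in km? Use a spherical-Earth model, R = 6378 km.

3250 km

Haversine: a = sin²(Δφ/2)+cos φ₁ cos φ₂ sin²(Δλ/2) = 0.06350;  σ = 2·atan2(√a,√(1−a))
σ = 29.191° → d = Rσ = 6378·0.50949 = 3250 km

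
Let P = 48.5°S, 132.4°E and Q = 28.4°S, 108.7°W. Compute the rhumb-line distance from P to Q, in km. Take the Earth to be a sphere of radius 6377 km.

10484 km

Rhumb course C = atan2(Δλ, Δψ) with Δψ = ln[tan(π/4+φ₂/2)/tan(π/4+φ₁/2)] = +0.4533, Δλ = +2.0752 → C = 77.68°
d = R·|Δφ| / |cos C| = 6377·0.35081 / 0.21339 = 10484 km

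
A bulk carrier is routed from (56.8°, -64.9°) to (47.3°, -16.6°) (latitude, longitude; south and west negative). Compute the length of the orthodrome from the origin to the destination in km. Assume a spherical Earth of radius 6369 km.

Haversine: a = sin²(Δφ/2)+cos φ₁ cos φ₂ sin²(Δλ/2) = 0.06901;  σ = 2·atan2(√a,√(1−a))
σ = 30.461° → d = Rσ = 6369·0.53165 = 3386 km

3386 km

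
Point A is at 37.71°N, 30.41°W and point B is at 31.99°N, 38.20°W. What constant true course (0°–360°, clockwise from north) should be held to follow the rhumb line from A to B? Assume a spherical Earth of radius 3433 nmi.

Δψ = ln[tan(π/4+φ₂/2)/tan(π/4+φ₁/2)] = -0.1218
Δλ = -0.1360 rad (taken the short way round)
course = atan2(Δλ, Δψ) = 228.16°

228.2°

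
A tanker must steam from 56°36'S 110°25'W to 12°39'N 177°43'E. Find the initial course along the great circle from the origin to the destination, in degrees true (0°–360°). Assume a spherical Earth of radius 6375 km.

N = sin Δλ·cos φ₂ = -0.9273;  D = cos φ₁ sin φ₂ − sin φ₁ cos φ₂ cos Δλ = +0.3741
initial course = atan2(N, D) = 291.97°

292.0°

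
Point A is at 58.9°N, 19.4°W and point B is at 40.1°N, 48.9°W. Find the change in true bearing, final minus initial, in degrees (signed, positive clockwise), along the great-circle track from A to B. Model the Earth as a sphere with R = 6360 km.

-22.9°

Initial bearing θ₁ = atan2(sin Δλ cos φ₂, cos φ₁ sin φ₂ − sin φ₁ cos φ₂ cos Δλ) = 237.78°
Final bearing θ₂ = (initial bearing from the destination back to the start) + 180° = 214.84°
Δθ = θ₂ − θ₁ = -22.9°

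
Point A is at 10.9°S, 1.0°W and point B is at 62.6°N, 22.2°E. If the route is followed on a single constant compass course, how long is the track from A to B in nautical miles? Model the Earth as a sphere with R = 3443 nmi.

Δψ = ln[tan(π/4+φ₂/2)/tan(π/4+φ₁/2)] = +1.6029;  Δφ = +1.2828 rad,  Δλ = +0.4049 rad
q = Δφ/Δψ = 0.8003
d = R·√(Δφ² + q²Δλ²) = 3443·1.32311 = 4555 nmi

4555 nmi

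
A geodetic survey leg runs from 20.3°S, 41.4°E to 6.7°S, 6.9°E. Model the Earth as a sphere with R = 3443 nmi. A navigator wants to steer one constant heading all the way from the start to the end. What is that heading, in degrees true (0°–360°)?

292.1°

Δψ = ln[tan(π/4+φ₂/2)/tan(π/4+φ₁/2)] = +0.2448
Δλ = -0.6021 rad (taken the short way round)
course = atan2(Δλ, Δψ) = 292.12°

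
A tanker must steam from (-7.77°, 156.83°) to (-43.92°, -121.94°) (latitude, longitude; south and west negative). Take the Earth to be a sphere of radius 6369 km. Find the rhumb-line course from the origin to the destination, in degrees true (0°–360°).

116.9°

Meridional parts: M(φ₁)=-0.1360, M(φ₂)=-0.8550 → ΔM = -0.7189;  Δλ = +1.4177 rad
tan C = Δλ / ΔM = -1.9720 → C = 116.89°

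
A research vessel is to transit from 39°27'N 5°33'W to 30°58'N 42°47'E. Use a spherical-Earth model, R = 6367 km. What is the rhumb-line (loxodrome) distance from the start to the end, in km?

4481 km

Rhumb course C = atan2(Δλ, Δψ) with Δψ = ln[tan(π/4+φ₂/2)/tan(π/4+φ₁/2)] = -0.1815, Δλ = +0.8436 → C = 102.15°
d = R·|Δφ| / |cos C| = 6367·0.14806 / 0.21039 = 4481 km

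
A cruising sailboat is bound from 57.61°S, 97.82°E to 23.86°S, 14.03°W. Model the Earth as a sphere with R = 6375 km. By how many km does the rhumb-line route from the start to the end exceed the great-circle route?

Great circle: cos σ = sin φ₁ sin φ₂ + cos φ₁ cos φ₂ cos Δλ,  σ = 1.4109 rad → d_gc = 8994.3 km
Rhumb line: Δψ = +0.8074, q = Δφ/Δψ = 0.7296, d_rh = R√(Δφ²+q²Δλ²) = 9825.7 km
Excess = 9825.7 − 8994.3 = 831.4 ≈ 831 km

831 km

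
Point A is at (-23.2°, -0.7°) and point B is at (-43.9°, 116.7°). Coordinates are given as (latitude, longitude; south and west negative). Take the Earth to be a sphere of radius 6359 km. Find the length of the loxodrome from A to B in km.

10990 km

Rhumb course C = atan2(Δλ, Δψ) with Δψ = ln[tan(π/4+φ₂/2)/tan(π/4+φ₁/2)] = -0.4380, Δλ = +2.0490 → C = 102.07°
d = R·|Δφ| / |cos C| = 6359·0.36128 / 0.20905 = 10990 km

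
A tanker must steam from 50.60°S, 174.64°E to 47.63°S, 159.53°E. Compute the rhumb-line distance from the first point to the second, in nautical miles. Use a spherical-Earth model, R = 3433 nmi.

Rhumb course C = atan2(Δλ, Δψ) with Δψ = ln[tan(π/4+φ₂/2)/tan(π/4+φ₁/2)] = +0.0792, Δλ = -0.2637 → C = 286.72°
d = R·|Δφ| / |cos C| = 3433·0.05184 / 0.28772 = 618 nmi

618 nmi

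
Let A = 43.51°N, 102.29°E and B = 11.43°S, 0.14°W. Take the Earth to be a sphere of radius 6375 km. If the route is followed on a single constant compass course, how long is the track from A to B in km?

Δψ = ln[tan(π/4+φ₂/2)/tan(π/4+φ₁/2)] = -1.0459;  Δφ = -0.9589 rad,  Δλ = -1.7877 rad
q = Δφ/Δψ = 0.9168
d = R·√(Δφ² + q²Δλ²) = 6375·1.89891 = 12106 km

12106 km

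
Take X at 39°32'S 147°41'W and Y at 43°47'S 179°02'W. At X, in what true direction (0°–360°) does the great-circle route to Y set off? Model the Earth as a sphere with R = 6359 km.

249.4°

N = sin Δλ·cos φ₂ = -0.3756;  D = cos φ₁ sin φ₂ − sin φ₁ cos φ₂ cos Δλ = -0.1412
initial course = atan2(N, D) = 249.40°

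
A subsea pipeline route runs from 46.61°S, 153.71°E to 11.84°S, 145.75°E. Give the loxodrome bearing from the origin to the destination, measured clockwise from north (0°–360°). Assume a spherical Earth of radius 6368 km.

Δψ = ln[tan(π/4+φ₂/2)/tan(π/4+φ₁/2)] = +0.7136
Δλ = -0.1389 rad (taken the short way round)
course = atan2(Δλ, Δψ) = 348.98°

349.0°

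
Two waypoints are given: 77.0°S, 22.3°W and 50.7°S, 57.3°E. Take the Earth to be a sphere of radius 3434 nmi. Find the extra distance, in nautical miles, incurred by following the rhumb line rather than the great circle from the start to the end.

Great circle: cos σ = sin φ₁ sin φ₂ + cos φ₁ cos φ₂ cos Δλ,  σ = 0.6766 rad → d_gc = 2323.3 nmi
Rhumb line: Δψ = +1.1423, q = Δφ/Δψ = 0.4018, d_rh = R√(Δφ²+q²Δλ²) = 2481.9 nmi
Excess = 2481.9 − 2323.3 = 158.6 ≈ 159 nmi

159 nmi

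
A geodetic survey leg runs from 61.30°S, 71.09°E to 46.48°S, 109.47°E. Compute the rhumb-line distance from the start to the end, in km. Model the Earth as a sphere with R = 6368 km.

2977 km

Rhumb course C = atan2(Δλ, Δψ) with Δψ = ln[tan(π/4+φ₂/2)/tan(π/4+φ₁/2)] = +0.4449, Δλ = +0.6699 → C = 56.41°
d = R·|Δφ| / |cos C| = 6368·0.25866 / 0.55323 = 2977 km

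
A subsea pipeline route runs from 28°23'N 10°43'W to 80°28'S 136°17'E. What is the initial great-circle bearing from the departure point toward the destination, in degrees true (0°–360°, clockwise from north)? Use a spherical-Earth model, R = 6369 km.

173.6°

θ = atan2( sin Δλ·cos φ₂ ,  cos φ₁ sin φ₂ − sin φ₁ cos φ₂ cos Δλ )
  = atan2(+0.0902, -0.8016) = 173.58°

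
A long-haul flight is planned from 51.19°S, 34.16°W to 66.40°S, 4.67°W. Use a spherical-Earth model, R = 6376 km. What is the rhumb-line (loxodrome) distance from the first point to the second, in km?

Δψ = ln[tan(π/4+φ₂/2)/tan(π/4+φ₁/2)] = -0.5224;  Δφ = -0.2655 rad,  Δλ = +0.5147 rad
q = Δφ/Δψ = 0.5081
d = R·√(Δφ² + q²Δλ²) = 6376·0.37265 = 2376 km

2376 km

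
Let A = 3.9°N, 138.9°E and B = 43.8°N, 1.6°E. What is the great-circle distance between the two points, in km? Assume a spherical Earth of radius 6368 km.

cos σ = sin φ₁ sin φ₂ + cos φ₁ cos φ₂ cos Δλ
      = sin(3.90°)sin(43.80°) + cos(3.90°)cos(43.80°)cos(-137.30°) = -0.4821
σ = 118.824° → d = Rσ = 6368·2.07388 = 13206 km

13206 km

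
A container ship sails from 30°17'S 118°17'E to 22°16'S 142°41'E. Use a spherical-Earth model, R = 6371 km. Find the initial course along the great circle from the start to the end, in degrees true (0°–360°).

θ = atan2( sin Δλ·cos φ₂ ,  cos φ₁ sin φ₂ − sin φ₁ cos φ₂ cos Δλ )
  = atan2(+0.3823, +0.0978) = 75.65°

75.7°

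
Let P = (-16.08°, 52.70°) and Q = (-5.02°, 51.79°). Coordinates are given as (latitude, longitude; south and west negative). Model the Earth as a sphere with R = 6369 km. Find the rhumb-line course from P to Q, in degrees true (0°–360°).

Meridional parts: M(φ₁)=-0.2844, M(φ₂)=-0.0877 → ΔM = +0.1967;  Δλ = -0.0159 rad
tan C = Δλ / ΔM = -0.0808 → C = 355.38°

355.4°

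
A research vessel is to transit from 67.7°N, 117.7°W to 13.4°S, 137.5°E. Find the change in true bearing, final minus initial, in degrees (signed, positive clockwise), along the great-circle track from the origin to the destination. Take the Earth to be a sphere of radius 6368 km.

-75.9°

At departure: θ₁ = atan2(sin Δλ cos φ₂, cos φ₁ sin φ₂ − sin φ₁ cos φ₂ cos Δλ) = 278.58°
At arrival: θ₂ = atan2(sin Δλ cos φ₁, −cos φ₂ sin φ₁ + sin φ₂ cos φ₁ cos Δλ) = 202.69°
Δθ = θ₂ − θ₁ = -75.9°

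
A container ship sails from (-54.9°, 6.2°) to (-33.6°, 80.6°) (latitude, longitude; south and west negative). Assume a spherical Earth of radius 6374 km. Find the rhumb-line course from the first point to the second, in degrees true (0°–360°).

Δψ = ln[tan(π/4+φ₂/2)/tan(π/4+φ₁/2)] = +0.5279
Δλ = +1.2985 rad (taken the short way round)
course = atan2(Δλ, Δψ) = 67.87°

67.9°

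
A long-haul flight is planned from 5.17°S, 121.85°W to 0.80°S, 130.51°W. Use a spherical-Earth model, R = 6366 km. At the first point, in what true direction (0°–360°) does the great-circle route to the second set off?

θ = atan2( sin Δλ·cos φ₂ ,  cos φ₁ sin φ₂ − sin φ₁ cos φ₂ cos Δλ )
  = atan2(-0.1506, +0.0752) = 296.53°

296.5°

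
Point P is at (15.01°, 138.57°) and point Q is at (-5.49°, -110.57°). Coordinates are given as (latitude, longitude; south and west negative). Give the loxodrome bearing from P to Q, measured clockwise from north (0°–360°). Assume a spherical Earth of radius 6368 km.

100.6°

Δψ = ln[tan(π/4+φ₂/2)/tan(π/4+φ₁/2)] = -0.3610
Δλ = +1.9349 rad (taken the short way round)
course = atan2(Δλ, Δψ) = 100.57°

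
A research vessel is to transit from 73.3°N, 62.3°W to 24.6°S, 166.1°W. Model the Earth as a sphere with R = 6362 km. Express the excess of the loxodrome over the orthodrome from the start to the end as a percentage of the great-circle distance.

5.0%

Great circle: σ = 2.0500 rad → d_gc = Rσ = 13041.9 km
Rhumb: Δφ = -1.7087, Δλ = -1.8117, Δψ = -2.3620, q = Δφ/Δψ = 0.7234 → d_rh = R√(Δφ²+q²Δλ²) = 13699.9 km
Excess = (13699.9 − 13041.9) / 13041.9 = 658.0 / 13041.9 = 5.045% ≈ 5.0%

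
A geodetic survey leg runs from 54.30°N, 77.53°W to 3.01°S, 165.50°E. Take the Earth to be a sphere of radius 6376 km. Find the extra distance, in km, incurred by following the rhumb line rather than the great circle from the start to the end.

694 km

Great circle: cos σ = sin φ₁ sin φ₂ + cos φ₁ cos φ₂ cos Δλ,  σ = 1.8828 rad → d_gc = 12004.5 km
Rhumb line: Δψ = -1.1857, q = Δφ/Δψ = 0.8436, d_rh = R√(Δφ²+q²Δλ²) = 12698.7 km
Excess = 12698.7 − 12004.5 = 694.2 ≈ 694 km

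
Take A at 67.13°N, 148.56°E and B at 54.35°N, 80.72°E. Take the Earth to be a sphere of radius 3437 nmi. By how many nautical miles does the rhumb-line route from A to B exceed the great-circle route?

95 nmi

Great circle: cos σ = sin φ₁ sin φ₂ + cos φ₁ cos φ₂ cos Δλ,  σ = 0.5842 rad → d_gc = 2007.9 nmi
Rhumb line: Δψ = -0.4635, q = Δφ/Δψ = 0.4812, d_rh = R√(Δφ²+q²Δλ²) = 2103.0 nmi
Excess = 2103.0 − 2007.9 = 95.1 ≈ 95 nmi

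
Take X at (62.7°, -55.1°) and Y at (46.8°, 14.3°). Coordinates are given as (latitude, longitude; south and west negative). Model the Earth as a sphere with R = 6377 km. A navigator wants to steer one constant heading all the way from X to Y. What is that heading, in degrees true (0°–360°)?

112.0°

Meridional parts: M(φ₁)=+1.4153, M(φ₂)=+0.9265 → ΔM = -0.4888;  Δλ = +1.2113 rad
tan C = Δλ / ΔM = -2.4781 → C = 111.98°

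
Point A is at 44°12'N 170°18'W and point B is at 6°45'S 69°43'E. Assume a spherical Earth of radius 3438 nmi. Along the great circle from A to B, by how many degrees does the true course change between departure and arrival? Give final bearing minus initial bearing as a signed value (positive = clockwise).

Initial bearing θ₁ = atan2(sin Δλ cos φ₂, cos φ₁ sin φ₂ − sin φ₁ cos φ₂ cos Δλ) = 286.92°
Final bearing θ₂ = (initial bearing from the destination back to the start) + 180° = 223.68°
Δθ = θ₂ − θ₁ = -63.2°

-63.2°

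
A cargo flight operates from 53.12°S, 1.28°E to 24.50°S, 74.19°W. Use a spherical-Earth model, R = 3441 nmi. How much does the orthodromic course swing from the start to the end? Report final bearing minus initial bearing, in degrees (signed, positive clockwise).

+53.2°

Initial bearing θ₁ = atan2(sin Δλ cos φ₂, cos φ₁ sin φ₂ − sin φ₁ cos φ₂ cos Δλ) = 265.70°
Final bearing θ₂ = (initial bearing from the destination back to the start) + 180° = 318.88°
Δθ = θ₂ − θ₁ = +53.2°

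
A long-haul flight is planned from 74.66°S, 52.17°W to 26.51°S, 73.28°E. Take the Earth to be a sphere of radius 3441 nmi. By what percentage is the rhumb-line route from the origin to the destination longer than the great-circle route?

15.5%

Great circle: σ = 1.2733 rad → d_gc = Rσ = 4381.3 nmi
Rhumb: Δφ = +0.8404, Δλ = +2.1895, Δψ = +1.5248, q = Δφ/Δψ = 0.5511 → d_rh = R√(Δφ²+q²Δλ²) = 5060.1 nmi
Excess = (5060.1 − 4381.3) / 4381.3 = 678.8 / 4381.3 = 15.49% ≈ 15.5%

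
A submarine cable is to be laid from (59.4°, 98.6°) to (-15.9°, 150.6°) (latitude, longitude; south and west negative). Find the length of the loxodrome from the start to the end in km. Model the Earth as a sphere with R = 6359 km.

9642 km

Rhumb course C = atan2(Δλ, Δψ) with Δψ = ln[tan(π/4+φ₂/2)/tan(π/4+φ₁/2)] = -1.5773, Δλ = +0.9076 → C = 150.08°
d = R·|Δφ| / |cos C| = 6359·1.31423 / 0.86676 = 9642 km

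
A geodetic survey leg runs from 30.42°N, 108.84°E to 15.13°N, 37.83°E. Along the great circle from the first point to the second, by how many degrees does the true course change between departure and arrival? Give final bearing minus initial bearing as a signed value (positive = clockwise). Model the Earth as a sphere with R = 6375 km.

Initial bearing θ₁ = atan2(sin Δλ cos φ₂, cos φ₁ sin φ₂ − sin φ₁ cos φ₂ cos Δλ) = 274.14°
Final bearing θ₂ = (initial bearing from the destination back to the start) + 180° = 243.00°
Δθ = θ₂ − θ₁ = -31.1°

-31.1°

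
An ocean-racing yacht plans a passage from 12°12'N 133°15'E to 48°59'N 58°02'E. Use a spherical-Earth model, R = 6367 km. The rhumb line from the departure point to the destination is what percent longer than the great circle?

2.3%

Great circle: σ = 1.2418 rad → d_gc = Rσ = 7906.3 km
Rhumb: Δφ = +0.6420, Δλ = -1.3128, Δψ = +0.7688, q = Δφ/Δψ = 0.8350 → d_rh = R√(Δφ²+q²Δλ²) = 8088.5 km
Excess = (8088.5 − 7906.3) / 7906.3 = 182.2 / 7906.3 = 2.30% ≈ 2.3%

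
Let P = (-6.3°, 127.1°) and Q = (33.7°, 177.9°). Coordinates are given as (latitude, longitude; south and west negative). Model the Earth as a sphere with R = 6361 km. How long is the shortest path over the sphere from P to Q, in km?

Haversine: a = sin²(Δφ/2)+cos φ₁ cos φ₂ sin²(Δλ/2) = 0.26912;  σ = 2·atan2(√a,√(1−a))
σ = 62.499° → d = Rσ = 6361·1.09082 = 6939 km

6939 km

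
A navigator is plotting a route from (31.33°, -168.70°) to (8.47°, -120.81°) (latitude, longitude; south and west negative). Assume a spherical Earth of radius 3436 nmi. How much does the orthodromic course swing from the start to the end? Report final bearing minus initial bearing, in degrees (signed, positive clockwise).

+17.5°

At departure: θ₁ = atan2(sin Δλ cos φ₂, cos φ₁ sin φ₂ − sin φ₁ cos φ₂ cos Δλ) = 106.62°
At arrival: θ₂ = atan2(sin Δλ cos φ₁, −cos φ₂ sin φ₁ + sin φ₂ cos φ₁ cos Δλ) = 124.16°
Δθ = θ₂ − θ₁ = +17.5°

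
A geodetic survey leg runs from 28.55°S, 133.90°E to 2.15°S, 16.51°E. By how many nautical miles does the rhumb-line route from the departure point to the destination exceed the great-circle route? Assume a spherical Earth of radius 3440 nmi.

Great circle: cos σ = sin φ₁ sin φ₂ + cos φ₁ cos φ₂ cos Δλ,  σ = 1.9670 rad → d_gc = 6766.4 nmi
Rhumb line: Δψ = +0.4828, q = Δφ/Δψ = 0.9544, d_rh = R√(Δφ²+q²Δλ²) = 6911.2 nmi
Excess = 6911.2 − 6766.4 = 144.8 ≈ 145 nmi

145 nmi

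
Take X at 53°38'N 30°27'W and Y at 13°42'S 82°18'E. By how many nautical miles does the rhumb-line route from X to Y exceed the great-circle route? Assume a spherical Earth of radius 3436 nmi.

259 nmi

Great circle: cos σ = sin φ₁ sin φ₂ + cos φ₁ cos φ₂ cos Δλ,  σ = 1.9971 rad → d_gc = 6862.0 nmi
Rhumb line: Δψ = -1.3548, q = Δφ/Δψ = 0.8675, d_rh = R√(Δφ²+q²Δλ²) = 7120.9 nmi
Excess = 7120.9 − 6862.0 = 258.9 ≈ 259 nmi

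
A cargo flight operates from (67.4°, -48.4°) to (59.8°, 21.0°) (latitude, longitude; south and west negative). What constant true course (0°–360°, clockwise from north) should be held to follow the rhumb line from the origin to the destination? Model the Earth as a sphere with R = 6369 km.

103.9°

Δψ = ln[tan(π/4+φ₂/2)/tan(π/4+φ₁/2)] = -0.3003
Δλ = +1.2113 rad (taken the short way round)
course = atan2(Δλ, Δψ) = 103.93°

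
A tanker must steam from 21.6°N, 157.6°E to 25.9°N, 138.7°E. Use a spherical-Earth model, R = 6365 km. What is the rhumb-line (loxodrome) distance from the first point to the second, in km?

Rhumb course C = atan2(Δλ, Δψ) with Δψ = ln[tan(π/4+φ₂/2)/tan(π/4+φ₁/2)] = +0.0820, Δλ = -0.3299 → C = 283.96°
d = R·|Δφ| / |cos C| = 6365·0.07505 / 0.24130 = 1980 km

1980 km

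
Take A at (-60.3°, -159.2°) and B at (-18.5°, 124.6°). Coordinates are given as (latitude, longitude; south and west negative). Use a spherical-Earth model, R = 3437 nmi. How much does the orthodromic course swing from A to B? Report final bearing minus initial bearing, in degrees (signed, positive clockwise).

+56.1°

Initial bearing θ₁ = atan2(sin Δλ cos φ₂, cos φ₁ sin φ₂ − sin φ₁ cos φ₂ cos Δλ) = 272.44°
Final bearing θ₂ = (initial bearing from the destination back to the start) + 180° = 328.53°
Δθ = θ₂ − θ₁ = +56.1°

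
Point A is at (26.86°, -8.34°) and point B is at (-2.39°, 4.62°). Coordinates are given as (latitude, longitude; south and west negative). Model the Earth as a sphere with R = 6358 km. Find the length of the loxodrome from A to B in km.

Δψ = ln[tan(π/4+φ₂/2)/tan(π/4+φ₁/2)] = -0.5287;  Δφ = -0.5105 rad,  Δλ = +0.2262 rad
q = Δφ/Δψ = 0.9656
d = R·√(Δφ² + q²Δλ²) = 6358·0.55527 = 3530 km

3530 km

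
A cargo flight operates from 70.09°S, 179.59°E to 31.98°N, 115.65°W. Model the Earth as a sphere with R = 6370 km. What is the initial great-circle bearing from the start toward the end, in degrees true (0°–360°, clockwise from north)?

55.9°

N = sin Δλ·cos φ₂ = +0.7673;  D = cos φ₁ sin φ₂ − sin φ₁ cos φ₂ cos Δλ = +0.5204
initial course = atan2(N, D) = 55.85°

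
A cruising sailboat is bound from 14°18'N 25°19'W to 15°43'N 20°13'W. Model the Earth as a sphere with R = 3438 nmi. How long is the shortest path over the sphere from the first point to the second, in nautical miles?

308 nmi

cos σ = sin φ₁ sin φ₂ + cos φ₁ cos φ₂ cos Δλ
      = sin(14.30°)sin(15.72°) + cos(14.30°)cos(15.72°)cos(5.10°) = 0.9960
σ = 5.125° → d = Rσ = 3438·0.08946 = 308 nmi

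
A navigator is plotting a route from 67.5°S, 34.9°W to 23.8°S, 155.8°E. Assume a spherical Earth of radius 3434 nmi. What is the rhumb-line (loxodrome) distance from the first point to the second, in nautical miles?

7026 nmi

Rhumb course C = atan2(Δλ, Δψ) with Δψ = ln[tan(π/4+φ₂/2)/tan(π/4+φ₁/2)] = +1.1870, Δλ = -2.9548 → C = 291.89°
d = R·|Δφ| / |cos C| = 3434·0.76271 / 0.37276 = 7026 nmi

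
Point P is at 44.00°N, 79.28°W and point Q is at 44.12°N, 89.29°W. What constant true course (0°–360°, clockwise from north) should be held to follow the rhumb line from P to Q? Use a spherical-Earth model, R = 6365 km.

Δψ = ln[tan(π/4+φ₂/2)/tan(π/4+φ₁/2)] = +0.0029
Δλ = -0.1747 rad (taken the short way round)
course = atan2(Δλ, Δψ) = 270.96°

271.0°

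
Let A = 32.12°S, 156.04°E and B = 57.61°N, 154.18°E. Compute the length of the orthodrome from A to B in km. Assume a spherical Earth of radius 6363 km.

9967 km

cos σ = sin φ₁ sin φ₂ + cos φ₁ cos φ₂ cos Δλ
      = sin(-32.12°)sin(57.61°) + cos(-32.12°)cos(57.61°)cos(-1.86°) = 0.0045
σ = 89.744° → d = Rσ = 6363·1.56632 = 9967 km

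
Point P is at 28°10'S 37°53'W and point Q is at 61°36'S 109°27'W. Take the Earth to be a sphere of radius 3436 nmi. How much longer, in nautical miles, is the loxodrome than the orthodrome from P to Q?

126 nmi

Great circle: cos σ = sin φ₁ sin φ₂ + cos φ₁ cos φ₂ cos Δλ,  σ = 0.9911 rad → d_gc = 3405.3 nmi
Rhumb line: Δψ = -0.8615, q = Δφ/Δψ = 0.6773, d_rh = R√(Δφ²+q²Δλ²) = 3531.3 nmi
Excess = 3531.3 − 3405.3 = 126.0 ≈ 126 nmi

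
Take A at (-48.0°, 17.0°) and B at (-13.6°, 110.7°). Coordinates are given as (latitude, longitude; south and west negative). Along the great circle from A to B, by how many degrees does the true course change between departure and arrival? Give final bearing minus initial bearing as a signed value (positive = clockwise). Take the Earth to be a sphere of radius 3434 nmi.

-59.5°

At departure: θ₁ = atan2(sin Δλ cos φ₂, cos φ₁ sin φ₂ − sin φ₁ cos φ₂ cos Δλ) = 101.87°
At arrival: θ₂ = atan2(sin Δλ cos φ₁, −cos φ₂ sin φ₁ + sin φ₂ cos φ₁ cos Δλ) = 42.35°
Δθ = θ₂ − θ₁ = -59.5°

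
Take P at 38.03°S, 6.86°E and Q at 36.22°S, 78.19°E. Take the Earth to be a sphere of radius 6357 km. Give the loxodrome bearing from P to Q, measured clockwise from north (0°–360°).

88.2°

Meridional parts: M(φ₁)=-0.7187, M(φ₂)=-0.6790 → ΔM = +0.0396;  Δλ = +1.2449 rad
tan C = Δλ / ΔM = +31.4187 → C = 88.18°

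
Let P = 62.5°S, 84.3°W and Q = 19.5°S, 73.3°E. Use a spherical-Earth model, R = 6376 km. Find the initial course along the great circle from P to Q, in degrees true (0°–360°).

θ = atan2( sin Δλ·cos φ₂ ,  cos φ₁ sin φ₂ − sin φ₁ cos φ₂ cos Δλ )
  = atan2(+0.3592, -0.9272) = 158.82°

158.8°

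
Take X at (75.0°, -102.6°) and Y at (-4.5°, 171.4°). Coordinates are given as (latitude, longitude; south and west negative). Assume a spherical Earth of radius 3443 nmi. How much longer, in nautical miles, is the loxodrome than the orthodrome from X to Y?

259 nmi

Great circle: cos σ = sin φ₁ sin φ₂ + cos φ₁ cos φ₂ cos Δλ,  σ = 1.6286 rad → d_gc = 5607.3 nmi
Rhumb line: Δψ = -2.1062, q = Δφ/Δψ = 0.6588, d_rh = R√(Δφ²+q²Δλ²) = 5866.3 nmi
Excess = 5866.3 − 5607.3 = 259.0 ≈ 259 nmi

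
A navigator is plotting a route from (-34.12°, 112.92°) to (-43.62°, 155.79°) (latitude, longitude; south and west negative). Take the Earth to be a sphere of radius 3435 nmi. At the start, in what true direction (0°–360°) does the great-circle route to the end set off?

θ = atan2( sin Δλ·cos φ₂ ,  cos φ₁ sin φ₂ − sin φ₁ cos φ₂ cos Δλ )
  = atan2(+0.4925, -0.2735) = 119.04°

119.0°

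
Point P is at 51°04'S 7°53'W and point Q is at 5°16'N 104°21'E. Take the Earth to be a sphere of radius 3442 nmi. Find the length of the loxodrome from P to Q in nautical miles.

6763 nmi

Δψ = ln[tan(π/4+φ₂/2)/tan(π/4+φ₁/2)] = +1.1320;  Δφ = +0.9832 rad,  Δλ = +1.9588 rad
q = Δφ/Δψ = 0.8685
d = R·√(Δφ² + q²Δλ²) = 3442·1.96499 = 6763 nmi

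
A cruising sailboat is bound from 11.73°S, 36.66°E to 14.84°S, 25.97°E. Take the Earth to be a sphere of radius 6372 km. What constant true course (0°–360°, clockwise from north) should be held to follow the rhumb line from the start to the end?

253.4°

Δψ = ln[tan(π/4+φ₂/2)/tan(π/4+φ₁/2)] = -0.0558
Δλ = -0.1866 rad (taken the short way round)
course = atan2(Δλ, Δψ) = 253.36°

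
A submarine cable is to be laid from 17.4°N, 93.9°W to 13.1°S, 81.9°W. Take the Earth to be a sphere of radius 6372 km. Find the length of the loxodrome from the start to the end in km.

3639 km

Δψ = ln[tan(π/4+φ₂/2)/tan(π/4+φ₁/2)] = -0.5391;  Δφ = -0.5323 rad,  Δλ = +0.2094 rad
q = Δφ/Δψ = 0.9874
d = R·√(Δφ² + q²Δλ²) = 6372·0.57108 = 3639 km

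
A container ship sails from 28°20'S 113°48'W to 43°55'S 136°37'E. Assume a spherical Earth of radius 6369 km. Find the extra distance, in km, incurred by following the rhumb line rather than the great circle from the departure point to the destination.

669 km

Great circle: cos σ = sin φ₁ sin φ₂ + cos φ₁ cos φ₂ cos Δλ,  σ = 1.4539 rad → d_gc = 9259.6 km
Rhumb line: Δψ = -0.3389, q = Δφ/Δψ = 0.8026, d_rh = R√(Δφ²+q²Δλ²) = 9928.5 km
Excess = 9928.5 − 9259.6 = 668.9 ≈ 669 km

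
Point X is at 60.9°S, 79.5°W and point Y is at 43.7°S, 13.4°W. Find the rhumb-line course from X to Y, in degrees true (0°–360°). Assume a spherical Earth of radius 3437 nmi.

Meridional parts: M(φ₁)=-1.3488, M(φ₂)=-0.8496 → ΔM = +0.4992;  Δλ = +1.1537 rad
tan C = Δλ / ΔM = +2.3112 → C = 66.60°

66.6°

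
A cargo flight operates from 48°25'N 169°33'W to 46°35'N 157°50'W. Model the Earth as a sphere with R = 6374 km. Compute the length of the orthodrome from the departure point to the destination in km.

903 km

cos σ = sin φ₁ sin φ₂ + cos φ₁ cos φ₂ cos Δλ
      = sin(48.42°)sin(46.58°) + cos(48.42°)cos(46.58°)cos(11.72°) = 0.9900
σ = 8.116° → d = Rσ = 6374·0.14166 = 903 km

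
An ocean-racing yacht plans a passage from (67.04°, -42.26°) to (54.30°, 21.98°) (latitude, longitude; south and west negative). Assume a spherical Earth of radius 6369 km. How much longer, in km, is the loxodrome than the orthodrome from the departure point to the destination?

151 km

Great circle: cos σ = sin φ₁ sin φ₂ + cos φ₁ cos φ₂ cos Δλ,  σ = 0.5611 rad → d_gc = 3573.56 km
Rhumb line: Δψ = -0.4610, q = Δφ/Δψ = 0.4823, d_rh = R√(Δφ²+q²Δλ²) = 3724.11 km
Excess = 3724.11 − 3573.56 = 150.55 ≈ 151 km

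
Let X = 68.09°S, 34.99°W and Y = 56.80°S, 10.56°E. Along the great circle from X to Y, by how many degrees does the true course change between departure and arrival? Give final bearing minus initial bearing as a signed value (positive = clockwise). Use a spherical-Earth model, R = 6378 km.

-41.0°

At departure: θ₁ = atan2(sin Δλ cos φ₂, cos φ₁ sin φ₂ − sin φ₁ cos φ₂ cos Δλ) = 83.65°
At arrival: θ₂ = atan2(sin Δλ cos φ₁, −cos φ₂ sin φ₁ + sin φ₂ cos φ₁ cos Δλ) = 42.63°
Δθ = θ₂ − θ₁ = -41.0°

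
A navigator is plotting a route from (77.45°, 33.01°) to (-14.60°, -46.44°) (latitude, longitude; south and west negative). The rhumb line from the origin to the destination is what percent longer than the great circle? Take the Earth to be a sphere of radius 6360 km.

3.6%

Great circle: σ = 1.7799 rad → d_gc = Rσ = 11319.9 km
Rhumb: Δφ = -1.6066, Δλ = -1.3867, Δψ = -2.4653, q = Δφ/Δψ = 0.6517 → d_rh = R√(Δφ²+q²Δλ²) = 11723.3 km
Excess = (11723.3 − 11319.9) / 11319.9 = 403.4 / 11319.9 = 3.56% ≈ 3.6%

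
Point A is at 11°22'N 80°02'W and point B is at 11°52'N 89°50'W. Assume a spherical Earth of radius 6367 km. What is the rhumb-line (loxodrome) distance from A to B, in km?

1068 km

Rhumb course C = atan2(Δλ, Δψ) with Δψ = ln[tan(π/4+φ₂/2)/tan(π/4+φ₁/2)] = +0.0089, Δλ = -0.1710 → C = 272.98°
d = R·|Δφ| / |cos C| = 6367·0.00873 / 0.05202 = 1068 km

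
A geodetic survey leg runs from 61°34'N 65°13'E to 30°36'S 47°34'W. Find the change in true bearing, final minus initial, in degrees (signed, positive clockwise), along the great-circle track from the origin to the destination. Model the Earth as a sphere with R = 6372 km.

-60.2°

At departure: θ₁ = atan2(sin Δλ cos φ₂, cos φ₁ sin φ₂ − sin φ₁ cos φ₂ cos Δλ) = 273.66°
At arrival: θ₂ = atan2(sin Δλ cos φ₁, −cos φ₂ sin φ₁ + sin φ₂ cos φ₁ cos Δλ) = 213.51°
Δθ = θ₂ − θ₁ = -60.2°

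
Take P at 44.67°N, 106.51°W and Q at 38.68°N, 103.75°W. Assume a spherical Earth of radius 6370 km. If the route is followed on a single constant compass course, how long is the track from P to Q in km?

704 km

Rhumb course C = atan2(Δλ, Δψ) with Δψ = ln[tan(π/4+φ₂/2)/tan(π/4+φ₁/2)] = -0.1401, Δλ = +0.0482 → C = 161.03°
d = R·|Δφ| / |cos C| = 6370·0.10455 / 0.94569 = 704 km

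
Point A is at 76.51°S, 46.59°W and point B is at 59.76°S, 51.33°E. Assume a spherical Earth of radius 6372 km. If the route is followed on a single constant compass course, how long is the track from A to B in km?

4280 km

Rhumb course C = atan2(Δλ, Δψ) with Δψ = ln[tan(π/4+φ₂/2)/tan(π/4+φ₁/2)] = +0.8262, Δλ = +1.7090 → C = 64.20°
d = R·|Δφ| / |cos C| = 6372·0.29234 / 0.43523 = 4280 km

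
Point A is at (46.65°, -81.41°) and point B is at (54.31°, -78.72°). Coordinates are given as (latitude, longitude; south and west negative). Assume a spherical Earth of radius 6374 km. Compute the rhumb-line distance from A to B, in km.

Δψ = ln[tan(π/4+φ₂/2)/tan(π/4+φ₁/2)] = +0.2107;  Δφ = +0.1337 rad,  Δλ = +0.0469 rad
q = Δφ/Δψ = 0.6345
d = R·√(Δφ² + q²Δλ²) = 6374·0.13697 = 873 km

873 km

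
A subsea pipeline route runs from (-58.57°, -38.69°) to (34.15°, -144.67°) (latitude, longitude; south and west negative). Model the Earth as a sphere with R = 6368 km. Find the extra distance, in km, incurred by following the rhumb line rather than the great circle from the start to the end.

Great circle: cos σ = sin φ₁ sin φ₂ + cos φ₁ cos φ₂ cos Δλ,  σ = 2.2116 rad → d_gc = 14083.2 km
Rhumb line: Δψ = +1.9029, q = Δφ/Δψ = 0.8504, d_rh = R√(Δφ²+q²Δλ²) = 14371.4 km
Excess = 14371.4 − 14083.2 = 288.2 ≈ 288 km

288 km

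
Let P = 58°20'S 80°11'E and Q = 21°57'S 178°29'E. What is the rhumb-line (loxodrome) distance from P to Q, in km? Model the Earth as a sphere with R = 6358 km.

8949 km

Rhumb course C = atan2(Δλ, Δψ) with Δψ = ln[tan(π/4+φ₂/2)/tan(π/4+φ₁/2)] = +0.8674, Δλ = +1.7157 → C = 63.18°
d = R·|Δφ| / |cos C| = 6358·0.63501 / 0.45118 = 8949 km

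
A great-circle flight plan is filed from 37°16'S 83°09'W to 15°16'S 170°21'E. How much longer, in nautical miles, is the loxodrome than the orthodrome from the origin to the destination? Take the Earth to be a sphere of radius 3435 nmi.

Great circle: cos σ = sin φ₁ sin φ₂ + cos φ₁ cos φ₂ cos Δλ,  σ = 1.6294 rad → d_gc = 5597.1 nmi
Rhumb line: Δψ = +0.4322, q = Δφ/Δψ = 0.8885, d_rh = R√(Δφ²+q²Δλ²) = 5824.2 nmi
Excess = 5824.2 − 5597.1 = 227.1 ≈ 227 nmi

227 nmi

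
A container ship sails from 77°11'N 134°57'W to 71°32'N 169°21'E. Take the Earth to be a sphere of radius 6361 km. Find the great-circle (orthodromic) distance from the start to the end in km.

Haversine: a = sin²(Δφ/2)+cos φ₁ cos φ₂ sin²(Δλ/2) = 0.01776;  σ = 2·atan2(√a,√(1−a))
σ = 15.318° → d = Rσ = 6361·0.26736 = 1701 km

1701 km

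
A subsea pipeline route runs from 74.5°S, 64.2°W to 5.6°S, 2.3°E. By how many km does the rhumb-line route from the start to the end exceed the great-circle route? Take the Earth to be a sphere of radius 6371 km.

Great circle: cos σ = sin φ₁ sin φ₂ + cos φ₁ cos φ₂ cos Δλ,  σ = 1.3694 rad → d_gc = 8724.1 km
Rhumb line: Δψ = +1.8965, q = Δφ/Δψ = 0.6341, d_rh = R√(Δφ²+q²Δλ²) = 8982.2 km
Excess = 8982.2 − 8724.1 = 258.1 ≈ 258 km

258 km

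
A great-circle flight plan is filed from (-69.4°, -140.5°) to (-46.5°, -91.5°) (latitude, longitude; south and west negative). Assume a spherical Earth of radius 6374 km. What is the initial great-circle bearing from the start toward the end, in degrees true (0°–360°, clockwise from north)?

72.1°

N = sin Δλ·cos φ₂ = +0.5195;  D = cos φ₁ sin φ₂ − sin φ₁ cos φ₂ cos Δλ = +0.1675
initial course = atan2(N, D) = 72.13°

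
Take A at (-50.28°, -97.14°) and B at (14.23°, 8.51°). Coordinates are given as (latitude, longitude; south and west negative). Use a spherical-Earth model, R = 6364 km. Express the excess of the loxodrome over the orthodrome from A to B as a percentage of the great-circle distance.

2.6%

Great circle: σ = 1.9350 rad → d_gc = Rσ = 12314.1 km
Rhumb: Δφ = +1.1259, Δλ = +1.8439, Δψ = +1.2693, q = Δφ/Δψ = 0.8871 → d_rh = R√(Δφ²+q²Δλ²) = 12637.2 km
Excess = (12637.2 − 12314.1) / 12314.1 = 323.1 / 12314.1 = 2.62% ≈ 2.6%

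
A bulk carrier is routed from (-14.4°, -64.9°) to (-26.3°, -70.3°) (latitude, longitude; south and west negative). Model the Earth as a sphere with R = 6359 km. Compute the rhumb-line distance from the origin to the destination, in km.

1435 km

Rhumb course C = atan2(Δλ, Δψ) with Δψ = ln[tan(π/4+φ₂/2)/tan(π/4+φ₁/2)] = -0.2220, Δλ = -0.0942 → C = 203.00°
d = R·|Δφ| / |cos C| = 6359·0.20769 / 0.92050 = 1435 km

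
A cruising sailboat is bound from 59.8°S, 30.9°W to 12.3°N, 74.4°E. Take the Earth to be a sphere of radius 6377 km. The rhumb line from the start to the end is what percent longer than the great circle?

Great circle: σ = 1.8900 rad → d_gc = Rσ = 12052.5 km
Rhumb: Δφ = +1.2584, Δλ = +1.8378, Δψ = +1.5263, q = Δφ/Δψ = 0.8244 → d_rh = R√(Δφ²+q²Δλ²) = 12560.1 km
Excess = (12560.1 − 12052.5) / 12052.5 = 507.6 / 12052.5 = 4.21% ≈ 4.2%

4.2%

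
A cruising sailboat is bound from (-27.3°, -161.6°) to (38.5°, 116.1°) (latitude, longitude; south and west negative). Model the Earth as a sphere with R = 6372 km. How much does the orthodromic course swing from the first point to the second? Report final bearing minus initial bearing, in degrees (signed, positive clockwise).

At departure: θ₁ = atan2(sin Δλ cos φ₂, cos φ₁ sin φ₂ − sin φ₁ cos φ₂ cos Δλ) = 307.79°
At arrival: θ₂ = atan2(sin Δλ cos φ₁, −cos φ₂ sin φ₁ + sin φ₂ cos φ₁ cos Δλ) = 296.19°
Δθ = θ₂ − θ₁ = -11.6°

-11.6°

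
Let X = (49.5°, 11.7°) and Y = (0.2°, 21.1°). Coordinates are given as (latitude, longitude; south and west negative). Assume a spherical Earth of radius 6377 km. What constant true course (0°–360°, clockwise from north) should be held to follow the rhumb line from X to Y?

170.6°

Meridional parts: M(φ₁)=+0.9972, M(φ₂)=+0.0035 → ΔM = -0.9937;  Δλ = +0.1641 rad
tan C = Δλ / ΔM = -0.1651 → C = 170.62°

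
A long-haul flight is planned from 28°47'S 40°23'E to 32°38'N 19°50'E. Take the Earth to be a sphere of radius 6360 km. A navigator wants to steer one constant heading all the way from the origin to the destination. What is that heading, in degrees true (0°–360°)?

342.4°

Meridional parts: M(φ₁)=-0.5249, M(φ₂)=+0.6031 → ΔM = +1.1280;  Δλ = -0.3587 rad
tan C = Δλ / ΔM = -0.3180 → C = 342.36°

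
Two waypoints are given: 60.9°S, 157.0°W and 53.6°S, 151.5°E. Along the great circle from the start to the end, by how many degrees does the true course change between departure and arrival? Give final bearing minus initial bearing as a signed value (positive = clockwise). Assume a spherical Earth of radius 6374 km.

Initial bearing θ₁ = atan2(sin Δλ cos φ₂, cos φ₁ sin φ₂ − sin φ₁ cos φ₂ cos Δλ) = 261.59°
Final bearing θ₂ = (initial bearing from the destination back to the start) + 180° = 305.83°
Δθ = θ₂ − θ₁ = +44.2°

+44.2°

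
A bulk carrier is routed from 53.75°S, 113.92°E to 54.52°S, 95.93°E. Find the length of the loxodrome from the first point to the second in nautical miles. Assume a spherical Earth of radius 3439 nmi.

Δψ = ln[tan(π/4+φ₂/2)/tan(π/4+φ₁/2)] = -0.0229;  Δφ = -0.0134 rad,  Δλ = -0.3140 rad
q = Δφ/Δψ = 0.5859
d = R·√(Δφ² + q²Δλ²) = 3439·0.18444 = 634 nmi

634 nmi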